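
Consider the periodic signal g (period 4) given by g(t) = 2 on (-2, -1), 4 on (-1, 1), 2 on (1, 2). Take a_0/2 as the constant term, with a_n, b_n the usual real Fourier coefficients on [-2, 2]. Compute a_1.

a_1 = 1/2 ∫_{-2}^{2} g(t) cos(pi*t/2) dt.
g is even and cos(pi*t/2) is even, so the integrand is even and a_1 = ∫_0^{2} g(t) cos(pi*t/2) dt.
Split the integral at the breakpoints.
Directly, an antiderivative of (4) cos(pi*t/2) is 8*sin(pi*t/2)/pi; evaluating from 0 to 1: ∫_{0}^{1} (4) cos(pi*t/2) dt = (8/pi) - (0) = 8/pi.
Directly, an antiderivative of (2) cos(pi*t/2) is 4*sin(pi*t/2)/pi; evaluating from 1 to 2: ∫_{1}^{2} (2) cos(pi*t/2) dt = (0) - (4/pi) = -4/pi.
Summing the pieces gives a_1 = 4/pi.

4/pi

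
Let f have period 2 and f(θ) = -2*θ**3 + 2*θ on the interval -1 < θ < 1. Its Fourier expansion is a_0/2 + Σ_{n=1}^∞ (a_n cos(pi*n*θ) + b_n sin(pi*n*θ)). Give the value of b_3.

8/(9*pi**3)

b_3 = ∫_{-1}^{1} f(θ) sin(3*pi*θ) dθ.
f is odd and sin(3*pi*θ) is odd, so the integrand is even and b_3 = 2 ∫_0^{1} f(θ) sin(3*pi*θ) dθ.
Integrating by parts three times (tabular method), an antiderivative of (-2*θ**3 + 2*θ) sin(3*pi*θ) is 2*θ**3*cos(3*pi*θ)/(3*pi) - 2*θ**2*sin(3*pi*θ)/(3*pi**2) - 2*θ*cos(3*pi*θ)/(3*pi) - 4*θ*cos(3*pi*θ)/(9*pi**3) + 4*sin(3*pi*θ)/(27*pi**4) + 2*sin(3*pi*θ)/(9*pi**2); evaluating from 0 to 1: ∫_{0}^{1} (-2*θ**3 + 2*θ) sin(3*pi*θ) dθ = (4/(9*pi**3)) - (0) = 4/(9*pi**3).
Hence b_3 = 2·(4/(9*pi**3)) = 8/(9*pi**3).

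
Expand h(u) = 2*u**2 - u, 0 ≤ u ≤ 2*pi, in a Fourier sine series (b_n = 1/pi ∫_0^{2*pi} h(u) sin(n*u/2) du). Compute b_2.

b_2 = 1/pi ∫_0^{2*pi} (2*u**2 - u) sin(u) du.
Integrating by parts twice (tabular method), an antiderivative of (2*u**2 - u) sin(u) is -2*u**2*cos(u) + 4*u*sin(u) + u*cos(u) - sin(u) + 4*cos(u); evaluating from 0 to 2*pi: ∫_{0}^{2*pi} (2*u**2 - u) sin(u) du = (-8*pi**2 + 4 + 2*pi) - (4) = 2*pi*(1 - 4*pi).
Hence b_2 = (1/pi)·(2*pi*(1 - 4*pi)) = 2 - 8*pi.

2 - 8*pi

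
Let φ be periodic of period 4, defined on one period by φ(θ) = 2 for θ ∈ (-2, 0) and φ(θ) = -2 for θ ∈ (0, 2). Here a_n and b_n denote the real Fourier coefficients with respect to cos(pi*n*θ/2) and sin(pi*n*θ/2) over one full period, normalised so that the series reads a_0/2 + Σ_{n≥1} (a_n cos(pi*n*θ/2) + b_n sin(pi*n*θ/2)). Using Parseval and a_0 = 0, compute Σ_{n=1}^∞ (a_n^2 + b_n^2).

Parseval: a_0^2/2 + Σ_{n≥1} (a_n^2+b_n^2) = 1/2 ∫_{-2}^{2} φ(θ)^2 dθ = 8.
Subtract a_0^2/2 = 0: Σ (a_n^2+b_n^2) = 8.

8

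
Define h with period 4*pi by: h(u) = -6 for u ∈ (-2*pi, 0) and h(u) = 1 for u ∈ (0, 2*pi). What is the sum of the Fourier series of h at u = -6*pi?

u = -6*pi differs from u = 2*pi by -2 full period(s), and the series is 4*pi-periodic.
At u = 2*pi the one-sided limits are h(2*pi^-) = 1 and h(2*pi^+) = -6.
By Dirichlet's theorem the series converges to their average, [(1) + (-6)]/2 = -5/2.

-5/2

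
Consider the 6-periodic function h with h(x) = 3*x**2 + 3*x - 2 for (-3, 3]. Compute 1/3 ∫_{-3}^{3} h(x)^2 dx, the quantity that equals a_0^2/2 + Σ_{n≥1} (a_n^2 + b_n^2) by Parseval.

1408/5

1/3 ∫_{-3}^{3} h(x)^2 dx = 1/3 · (4224/5) = 1408/5.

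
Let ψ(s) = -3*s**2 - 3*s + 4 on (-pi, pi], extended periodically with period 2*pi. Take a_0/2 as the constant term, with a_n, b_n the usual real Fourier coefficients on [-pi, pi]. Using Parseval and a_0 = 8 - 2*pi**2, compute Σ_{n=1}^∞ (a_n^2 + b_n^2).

pi**2*(6 + 8*pi**2/5)

Parseval: a_0^2/2 + Σ_{n≥1} (a_n^2+b_n^2) = 1/pi ∫_{-pi}^{pi} ψ(s)^2 ds = -10*pi**2 + 32 + 18*pi**4/5.
Subtract a_0^2/2 = 2*(4 - pi**2)**2: Σ (a_n^2+b_n^2) = pi**2*(6 + 8*pi**2/5).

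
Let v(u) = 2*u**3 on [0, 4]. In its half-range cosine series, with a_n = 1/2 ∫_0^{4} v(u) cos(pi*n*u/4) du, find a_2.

a_2 = 1/2 ∫_0^{4} (2*u**3) cos(pi*u/2) du.
Integrating by parts three times (tabular method), an antiderivative of (2*u**3) cos(pi*u/2) is 4*u**3*sin(pi*u/2)/pi + 24*u**2*cos(pi*u/2)/pi**2 - 96*u*sin(pi*u/2)/pi**3 - 192*cos(pi*u/2)/pi**4; evaluating from 0 to 4: ∫_{0}^{4} (2*u**3) cos(pi*u/2) du = (192*(-1 + 2*pi**2)/pi**4) - (-192/pi**4) = 384/pi**2.
Hence a_2 = (1/2)·(384/pi**2) = 192/pi**2.

192/pi**2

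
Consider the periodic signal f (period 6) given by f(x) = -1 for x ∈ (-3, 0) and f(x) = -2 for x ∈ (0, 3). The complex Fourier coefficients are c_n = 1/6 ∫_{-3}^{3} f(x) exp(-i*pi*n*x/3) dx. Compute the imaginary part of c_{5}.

1/(5*pi)

Since f is real-valued, Im(c_{5}) = -1/6 ∫_{-3}^{3} f(x) sin(5*pi*x/3) dx = -b_{5}/2.
Split the integral at the breakpoints.
Directly, an antiderivative of (-1) sin(5*pi*x/3) is 3*cos(5*pi*x/3)/(5*pi); evaluating from -3 to 0: ∫_{-3}^{0} (-1) sin(5*pi*x/3) dx = (3/(5*pi)) - (-3/(5*pi)) = 6/(5*pi).
Directly, an antiderivative of (-2) sin(5*pi*x/3) is 6*cos(5*pi*x/3)/(5*pi); evaluating from 0 to 3: ∫_{0}^{3} (-2) sin(5*pi*x/3) dx = (-6/(5*pi)) - (6/(5*pi)) = -12/(5*pi).
So ∫_{-3}^{3} f(x) sin(5*pi*x/3) dx = -6/(5*pi).
Hence Im(c_{5}) = (-1/6)·(-6/(5*pi)) = 1/(5*pi).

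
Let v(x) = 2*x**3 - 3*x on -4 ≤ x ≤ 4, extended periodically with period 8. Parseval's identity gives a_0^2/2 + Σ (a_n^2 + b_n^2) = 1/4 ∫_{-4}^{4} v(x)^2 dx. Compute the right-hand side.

1/4 ∫_{-4}^{4} v(x)^2 dx = 1/4 · (496768/35) = 124192/35.

124192/35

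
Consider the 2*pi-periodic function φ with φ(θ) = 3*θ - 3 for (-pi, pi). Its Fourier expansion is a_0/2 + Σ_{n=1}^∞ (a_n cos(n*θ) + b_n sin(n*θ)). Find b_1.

b_1 = 1/pi ∫_{-pi}^{pi} φ(θ) sin(θ) dθ.
Integrating by parts (boundary term plus one more integral), an antiderivative of (3*θ - 3) sin(θ) is -3*θ*cos(θ) + 3*sin(θ) + 3*cos(θ); evaluating from -pi to pi: ∫_{-pi}^{pi} (3*θ - 3) sin(θ) dθ = (-3 + 3*pi) - (-3*pi - 3) = 6*pi.
Hence b_1 = (1/pi)·(6*pi) = 6.

6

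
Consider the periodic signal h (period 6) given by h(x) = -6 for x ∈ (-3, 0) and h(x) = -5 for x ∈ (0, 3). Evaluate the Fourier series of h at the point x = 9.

x = 9 differs from x = 3 by 1 full period(s), and the series is 6-periodic.
At x = 3 the one-sided limits are h(3^-) = -5 and h(3^+) = -6.
By Dirichlet's theorem the series converges to their average, [(-5) + (-6)]/2 = -11/2.

-11/2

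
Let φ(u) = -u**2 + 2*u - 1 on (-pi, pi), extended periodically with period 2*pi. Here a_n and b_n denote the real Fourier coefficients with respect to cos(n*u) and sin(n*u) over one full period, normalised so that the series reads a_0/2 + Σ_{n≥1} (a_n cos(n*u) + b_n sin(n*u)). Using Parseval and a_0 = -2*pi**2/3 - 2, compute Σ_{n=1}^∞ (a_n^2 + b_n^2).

Parseval: a_0^2/2 + Σ_{n≥1} (a_n^2+b_n^2) = 1/pi ∫_{-pi}^{pi} φ(u)^2 du = 2 + 2*pi**4/5 + 4*pi**2.
Subtract a_0^2/2 = 2*(3 + pi**2)**2/9: Σ (a_n^2+b_n^2) = 8*pi**2*(pi**2 + 15)/45.

8*pi**2*(pi**2 + 15)/45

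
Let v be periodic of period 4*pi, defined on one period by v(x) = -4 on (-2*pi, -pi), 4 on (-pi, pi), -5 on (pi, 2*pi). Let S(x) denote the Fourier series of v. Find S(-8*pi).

x = -8*pi differs from x = 0 by -2 full period(s), and the series is 4*pi-periodic.
v is continuous at x = 0 with value 4, so the series converges to 4 there.

4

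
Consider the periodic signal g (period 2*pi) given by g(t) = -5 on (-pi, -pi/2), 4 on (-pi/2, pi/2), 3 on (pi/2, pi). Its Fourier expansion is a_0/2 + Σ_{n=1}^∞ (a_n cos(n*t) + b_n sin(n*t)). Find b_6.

-8/(3*pi)

b_6 = 1/pi ∫_{-pi}^{pi} g(t) sin(6*t) dt.
Split the integral at the breakpoints.
Directly, an antiderivative of (-5) sin(6*t) is 5*cos(6*t)/6; evaluating from -pi to -pi/2: ∫_{-pi}^{-pi/2} (-5) sin(6*t) dt = (-5/6) - (5/6) = -5/3.
Directly, an antiderivative of (4) sin(6*t) is -2*cos(6*t)/3; evaluating from -pi/2 to pi/2: ∫_{-pi/2}^{pi/2} (4) sin(6*t) dt = (2/3) - (2/3) = 0.
Directly, an antiderivative of (3) sin(6*t) is -cos(6*t)/2; evaluating from pi/2 to pi: ∫_{pi/2}^{pi} (3) sin(6*t) dt = (-1/2) - (1/2) = -1.
Summing the pieces and multiplying by (1/pi) gives b_6 = -8/(3*pi).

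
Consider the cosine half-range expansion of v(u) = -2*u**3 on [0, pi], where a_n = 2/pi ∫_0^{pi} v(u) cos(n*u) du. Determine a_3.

4*(-4 + 9*pi**2)/(27*pi)

a_3 = 2/pi ∫_0^{pi} (-2*u**3) cos(3*u) du.
Integrating by parts three times (tabular method), an antiderivative of (-2*u**3) cos(3*u) is -2*u**3*sin(3*u)/3 - 2*u**2*cos(3*u)/3 + 4*u*sin(3*u)/9 + 4*cos(3*u)/27; evaluating from 0 to pi: ∫_{0}^{pi} (-2*u**3) cos(3*u) du = (-4/27 + 2*pi**2/3) - (4/27) = -8/27 + 2*pi**2/3.
Hence a_3 = (2/pi)·(-8/27 + 2*pi**2/3) = 4*(-4 + 9*pi**2)/(27*pi).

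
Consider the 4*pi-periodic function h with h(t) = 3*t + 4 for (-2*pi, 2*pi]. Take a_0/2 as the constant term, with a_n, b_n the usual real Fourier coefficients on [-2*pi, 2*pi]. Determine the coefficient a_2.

a_2 = (1/(2*pi)) ∫_{-2*pi}^{2*pi} h(t) cos(t) dt.
Integrating by parts (boundary term plus one more integral), an antiderivative of (3*t + 4) cos(t) is 3*t*sin(t) + 4*sin(t) + 3*cos(t); evaluating from -2*pi to 2*pi: ∫_{-2*pi}^{2*pi} (3*t + 4) cos(t) dt = (3) - (3) = 0.
Hence a_2 = (1/(2*pi))·(0) = 0.

0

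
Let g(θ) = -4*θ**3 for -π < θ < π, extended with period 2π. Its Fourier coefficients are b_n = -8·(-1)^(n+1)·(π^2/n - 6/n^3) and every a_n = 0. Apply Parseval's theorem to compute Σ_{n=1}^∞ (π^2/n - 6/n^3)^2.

Parseval: Σ b_n^2 = (1/π) ∫_{-π}^{π} g(θ)^2 dθ = 32*pi**6/7.
b_n^2 = 64·(π^2/n - 6/n^3)^2, so the sum equals (32*pi**6/7)/64 = pi**6/14.

pi**6/14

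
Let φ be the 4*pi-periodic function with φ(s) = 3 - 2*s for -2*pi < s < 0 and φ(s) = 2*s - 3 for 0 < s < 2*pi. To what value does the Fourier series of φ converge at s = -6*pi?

4*pi

s = -6*pi differs from s = 2*pi by -2 full period(s), and the series is 4*pi-periodic.
At s = 2*pi the one-sided limits are φ(2*pi^-) = -3 + 4*pi and φ(2*pi^+) = 3 + 4*pi.
By Dirichlet's theorem the series converges to their average, [(-3 + 4*pi) + (3 + 4*pi)]/2 = 4*pi.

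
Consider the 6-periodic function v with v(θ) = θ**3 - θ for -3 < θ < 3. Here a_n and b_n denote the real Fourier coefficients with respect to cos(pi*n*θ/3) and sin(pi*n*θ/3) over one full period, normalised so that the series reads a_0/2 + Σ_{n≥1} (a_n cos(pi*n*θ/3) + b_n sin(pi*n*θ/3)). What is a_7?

a_7 = 1/3 ∫_{-3}^{3} v(θ) cos(7*pi*θ/3) dθ.
v is odd and cos(7*pi*θ/3) is even, so the integrand is odd over a symmetric interval and the integral vanishes.

0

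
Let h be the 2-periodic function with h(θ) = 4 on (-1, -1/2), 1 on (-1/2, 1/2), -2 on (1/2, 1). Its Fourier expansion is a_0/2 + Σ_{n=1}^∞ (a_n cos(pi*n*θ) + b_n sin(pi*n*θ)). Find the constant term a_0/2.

a_0 = ∫_{-1}^{1} h(θ) dθ = 2.
So the constant term a_0/2 = 1.

1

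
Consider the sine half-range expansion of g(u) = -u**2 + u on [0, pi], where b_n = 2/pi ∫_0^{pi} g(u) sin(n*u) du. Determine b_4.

-1/2 + pi/2

b_4 = 2/pi ∫_0^{pi} (-u**2 + u) sin(4*u) du.
Integrating by parts twice (tabular method), an antiderivative of (-u**2 + u) sin(4*u) is u**2*cos(4*u)/4 - u*sin(4*u)/8 - u*cos(4*u)/4 + sin(4*u)/16 - cos(4*u)/32; evaluating from 0 to pi: ∫_{0}^{pi} (-u**2 + u) sin(4*u) du = (-pi/4 - 1/32 + pi**2/4) - (-1/32) = pi*(-1 + pi)/4.
Hence b_4 = (2/pi)·(pi*(-1 + pi)/4) = -1/2 + pi/2.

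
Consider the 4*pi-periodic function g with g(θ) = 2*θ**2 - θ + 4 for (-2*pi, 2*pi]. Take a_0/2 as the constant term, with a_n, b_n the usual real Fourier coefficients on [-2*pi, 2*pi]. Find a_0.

a_0 = (1/(2*pi)) ∫_{-2*pi}^{2*pi} g(θ) dθ = (1/(2*pi)) · (16*pi + 32*pi**3/3) = 8 + 16*pi**2/3.

8 + 16*pi**2/3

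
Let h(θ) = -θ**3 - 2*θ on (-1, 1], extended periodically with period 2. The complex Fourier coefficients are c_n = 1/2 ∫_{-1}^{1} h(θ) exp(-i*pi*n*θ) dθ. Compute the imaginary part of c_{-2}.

Since h is real-valued, Im(c_{-2}) = -1/2 ∫_{-1}^{1} h(θ) sin(-2*pi*θ) dθ = b_{2}/2.
h is odd and sin(-2*pi*θ) is odd, so the integrand is even: ∫_{-1}^{1} h(θ) sin(-2*pi*θ) dθ = 2∫_0^{1} h(θ) sin(-2*pi*θ) dθ.
Integrating by parts three times (tabular method), an antiderivative of (-θ**3 - 2*θ) sin(-2*pi*θ) is -θ**3*cos(2*pi*θ)/(2*pi) + 3*θ**2*sin(2*pi*θ)/(4*pi**2) - θ*cos(2*pi*θ)/pi + 3*θ*cos(2*pi*θ)/(4*pi**3) - 3*sin(2*pi*θ)/(8*pi**4) + sin(2*pi*θ)/(2*pi**2); evaluating from 0 to 1: ∫_{0}^{1} (-θ**3 - 2*θ) sin(-2*pi*θ) dθ = (3*(1 - 2*pi**2)/(4*pi**3)) - (0) = 3*(1 - 2*pi**2)/(4*pi**3).
So ∫_{-1}^{1} h(θ) sin(-2*pi*θ) dθ = -3/pi + 3/(2*pi**3).
Hence Im(c_{-2}) = (-1/2)·(-3/pi + 3/(2*pi**3)) = 3*(-1 + 2*pi**2)/(4*pi**3).

3*(-1 + 2*pi**2)/(4*pi**3)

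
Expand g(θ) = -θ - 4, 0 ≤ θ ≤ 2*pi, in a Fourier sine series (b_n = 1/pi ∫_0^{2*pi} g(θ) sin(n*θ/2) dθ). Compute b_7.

4*(-4 - pi)/(7*pi)

b_7 = 1/pi ∫_0^{2*pi} (-θ - 4) sin(7*θ/2) dθ.
Integrating by parts (boundary term plus one more integral), an antiderivative of (-θ - 4) sin(7*θ/2) is 2*θ*cos(7*θ/2)/7 - 4*sin(7*θ/2)/49 + 8*cos(7*θ/2)/7; evaluating from 0 to 2*pi: ∫_{0}^{2*pi} (-θ - 4) sin(7*θ/2) dθ = (-4*pi/7 - 8/7) - (8/7) = -16/7 - 4*pi/7.
Hence b_7 = (1/pi)·(-16/7 - 4*pi/7) = 4*(-4 - pi)/(7*pi).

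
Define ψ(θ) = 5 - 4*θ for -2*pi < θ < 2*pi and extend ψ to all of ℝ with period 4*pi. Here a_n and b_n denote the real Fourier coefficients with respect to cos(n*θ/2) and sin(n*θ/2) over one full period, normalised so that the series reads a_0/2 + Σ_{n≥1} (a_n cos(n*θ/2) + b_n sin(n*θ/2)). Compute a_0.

10

a_0 = (1/(2*pi)) ∫_{-2*pi}^{2*pi} ψ(θ) dθ = (1/(2*pi)) · (20*pi) = 10.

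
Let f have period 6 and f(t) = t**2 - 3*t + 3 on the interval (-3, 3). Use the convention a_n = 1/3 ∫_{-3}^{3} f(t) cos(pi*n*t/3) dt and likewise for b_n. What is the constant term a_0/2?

6

a_0 = 1/3 ∫_{-3}^{3} f(t) dt = 1/3 · (36) = 12.
So the constant term a_0/2 = 6.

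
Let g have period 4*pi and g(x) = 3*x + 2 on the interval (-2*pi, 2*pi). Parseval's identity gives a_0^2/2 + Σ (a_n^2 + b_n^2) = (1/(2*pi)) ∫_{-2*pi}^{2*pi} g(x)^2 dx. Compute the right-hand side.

(1/(2*pi)) ∫_{-2*pi}^{2*pi} g(x)^2 dx = (1/(2*pi)) · (16*pi + 48*pi**3) = 8 + 24*pi**2.

8 + 24*pi**2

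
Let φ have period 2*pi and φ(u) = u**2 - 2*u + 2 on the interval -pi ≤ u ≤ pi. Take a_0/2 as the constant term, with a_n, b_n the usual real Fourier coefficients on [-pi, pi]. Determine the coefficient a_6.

a_6 = 1/pi ∫_{-pi}^{pi} φ(u) cos(6*u) du.
Integrating by parts twice (tabular method), an antiderivative of (u**2 - 2*u + 2) cos(6*u) is u**2*sin(6*u)/6 - u*sin(6*u)/3 + u*cos(6*u)/18 + 35*sin(6*u)/108 - cos(6*u)/18; evaluating from -pi to pi: ∫_{-pi}^{pi} (u**2 - 2*u + 2) cos(6*u) du = (-1/18 + pi/18) - (-pi/18 - 1/18) = pi/9.
Hence a_6 = (1/pi)·(pi/9) = 1/9.

1/9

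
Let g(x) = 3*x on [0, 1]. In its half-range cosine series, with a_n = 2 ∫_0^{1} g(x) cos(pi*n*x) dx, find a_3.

-4/(3*pi**2)

a_3 = 2 ∫_0^{1} (3*x) cos(3*pi*x) dx.
Integrating by parts (boundary term plus one more integral), an antiderivative of (3*x) cos(3*pi*x) is x*sin(3*pi*x)/pi + cos(3*pi*x)/(3*pi**2); evaluating from 0 to 1: ∫_{0}^{1} (3*x) cos(3*pi*x) dx = (-1/(3*pi**2)) - (1/(3*pi**2)) = -2/(3*pi**2).
Hence a_3 = 2·(-2/(3*pi**2)) = -4/(3*pi**2).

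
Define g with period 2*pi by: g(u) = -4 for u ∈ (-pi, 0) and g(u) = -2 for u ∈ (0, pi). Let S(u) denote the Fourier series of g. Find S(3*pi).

u = 3*pi differs from u = pi by 1 full period(s), and the series is 2*pi-periodic.
At u = pi the one-sided limits are g(pi^-) = -2 and g(pi^+) = -4.
By Dirichlet's theorem the series converges to their average, [(-2) + (-4)]/2 = -3.

-3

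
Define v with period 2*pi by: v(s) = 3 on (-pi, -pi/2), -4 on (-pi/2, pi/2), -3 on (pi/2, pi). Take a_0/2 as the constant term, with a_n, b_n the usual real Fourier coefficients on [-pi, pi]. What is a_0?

-4

a_0 = 1/pi ∫_{-pi}^{pi} v(s) ds = 1/pi · (-4*pi) = -4.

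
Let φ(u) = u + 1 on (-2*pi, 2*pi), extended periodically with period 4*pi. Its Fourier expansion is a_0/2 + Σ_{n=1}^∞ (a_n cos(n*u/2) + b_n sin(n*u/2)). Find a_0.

a_0 = (1/(2*pi)) ∫_{-2*pi}^{2*pi} φ(u) du = (1/(2*pi)) · (4*pi) = 2.

2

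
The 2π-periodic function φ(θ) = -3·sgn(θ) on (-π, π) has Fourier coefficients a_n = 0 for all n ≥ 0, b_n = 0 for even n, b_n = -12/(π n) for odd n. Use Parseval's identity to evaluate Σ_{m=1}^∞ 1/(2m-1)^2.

pi**2/8

Parseval: Σ b_n^2 = (1/π) ∫_{-π}^{π} φ(θ)^2 dθ = 18.
Only odd n contribute, with b_n^2 = 144/(π^2 n^2), so Σ_{m≥1} 1/(2m-1)^2 = π^2·(18)/144 = pi**2/8.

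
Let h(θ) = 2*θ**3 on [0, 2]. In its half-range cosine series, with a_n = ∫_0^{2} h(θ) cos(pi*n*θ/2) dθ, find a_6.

8/(3*pi**2)

a_6 = ∫_0^{2} (2*θ**3) cos(3*pi*θ) dθ.
Integrating by parts three times (tabular method), an antiderivative of (2*θ**3) cos(3*pi*θ) is 2*θ**3*sin(3*pi*θ)/(3*pi) + 2*θ**2*cos(3*pi*θ)/(3*pi**2) - 4*θ*sin(3*pi*θ)/(9*pi**3) - 4*cos(3*pi*θ)/(27*pi**4); evaluating from 0 to 2: ∫_{0}^{2} (2*θ**3) cos(3*pi*θ) dθ = (4*(-1 + 18*pi**2)/(27*pi**4)) - (-4/(27*pi**4)) = 8/(3*pi**2).
Hence a_6 = 8/(3*pi**2).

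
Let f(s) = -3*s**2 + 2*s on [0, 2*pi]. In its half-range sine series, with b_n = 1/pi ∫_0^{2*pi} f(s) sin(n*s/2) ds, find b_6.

-4/3 + 4*pi

b_6 = 1/pi ∫_0^{2*pi} (-3*s**2 + 2*s) sin(3*s) ds.
Integrating by parts twice (tabular method), an antiderivative of (-3*s**2 + 2*s) sin(3*s) is s**2*cos(3*s) - 2*s*sin(3*s)/3 - 2*s*cos(3*s)/3 + 2*sin(3*s)/9 - 2*cos(3*s)/9; evaluating from 0 to 2*pi: ∫_{0}^{2*pi} (-3*s**2 + 2*s) sin(3*s) ds = (-4*pi/3 - 2/9 + 4*pi**2) - (-2/9) = 4*pi*(-1 + 3*pi)/3.
Hence b_6 = (1/pi)·(4*pi*(-1 + 3*pi)/3) = -4/3 + 4*pi.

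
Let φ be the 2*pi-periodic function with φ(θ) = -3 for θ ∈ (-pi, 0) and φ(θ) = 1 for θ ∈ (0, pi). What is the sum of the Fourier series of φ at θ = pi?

-1

θ = pi differs from θ = -pi by 1 full period(s), and the series is 2*pi-periodic.
At θ = -pi the one-sided limits are φ(-pi^-) = 1 and φ(-pi^+) = -3.
By Dirichlet's theorem the series converges to their average, [(1) + (-3)]/2 = -1.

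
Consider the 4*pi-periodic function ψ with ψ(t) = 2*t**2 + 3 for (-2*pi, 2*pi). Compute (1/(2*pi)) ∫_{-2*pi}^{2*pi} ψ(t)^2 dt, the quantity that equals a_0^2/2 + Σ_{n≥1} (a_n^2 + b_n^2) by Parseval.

18 + 32*pi**2 + 128*pi**4/5

(1/(2*pi)) ∫_{-2*pi}^{2*pi} ψ(t)^2 dt = (1/(2*pi)) · (36*pi + 64*pi**3 + 256*pi**5/5) = 18 + 32*pi**2 + 128*pi**4/5.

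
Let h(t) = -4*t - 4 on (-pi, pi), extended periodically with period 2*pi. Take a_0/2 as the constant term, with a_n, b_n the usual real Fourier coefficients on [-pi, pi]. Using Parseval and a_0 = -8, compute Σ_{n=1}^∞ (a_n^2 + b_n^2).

Parseval: a_0^2/2 + Σ_{n≥1} (a_n^2+b_n^2) = 1/pi ∫_{-pi}^{pi} h(t)^2 dt = 32 + 32*pi**2/3.
Subtract a_0^2/2 = 32: Σ (a_n^2+b_n^2) = 32*pi**2/3.

32*pi**2/3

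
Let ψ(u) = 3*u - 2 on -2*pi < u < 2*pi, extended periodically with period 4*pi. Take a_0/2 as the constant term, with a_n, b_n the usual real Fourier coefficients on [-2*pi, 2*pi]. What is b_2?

b_2 = (1/(2*pi)) ∫_{-2*pi}^{2*pi} ψ(u) sin(u) du.
Integrating by parts (boundary term plus one more integral), an antiderivative of (3*u - 2) sin(u) is -3*u*cos(u) + 3*sin(u) + 2*cos(u); evaluating from -2*pi to 2*pi: ∫_{-2*pi}^{2*pi} (3*u - 2) sin(u) du = (2 - 6*pi) - (2 + 6*pi) = -12*pi.
Hence b_2 = (1/(2*pi))·(-12*pi) = -6.

-6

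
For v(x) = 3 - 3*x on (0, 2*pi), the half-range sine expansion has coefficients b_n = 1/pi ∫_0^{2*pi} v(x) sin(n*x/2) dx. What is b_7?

b_7 = 1/pi ∫_0^{2*pi} (3 - 3*x) sin(7*x/2) dx.
Integrating by parts (boundary term plus one more integral), an antiderivative of (3 - 3*x) sin(7*x/2) is 6*x*cos(7*x/2)/7 - 12*sin(7*x/2)/49 - 6*cos(7*x/2)/7; evaluating from 0 to 2*pi: ∫_{0}^{2*pi} (3 - 3*x) sin(7*x/2) dx = (6/7 - 12*pi/7) - (-6/7) = 12/7 - 12*pi/7.
Hence b_7 = (1/pi)·(12/7 - 12*pi/7) = 12*(1 - pi)/(7*pi).

12*(1 - pi)/(7*pi)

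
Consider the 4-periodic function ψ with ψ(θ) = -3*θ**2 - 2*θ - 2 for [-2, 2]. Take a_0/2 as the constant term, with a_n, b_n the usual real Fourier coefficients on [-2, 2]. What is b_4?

b_4 = 1/2 ∫_{-2}^{2} ψ(θ) sin(2*pi*θ) dθ.
Integrating by parts twice (tabular method), an antiderivative of (-3*θ**2 - 2*θ - 2) sin(2*pi*θ) is 3*θ**2*cos(2*pi*θ)/(2*pi) - 3*θ*sin(2*pi*θ)/(2*pi**2) + θ*cos(2*pi*θ)/pi - sin(2*pi*θ)/(2*pi**2) - 3*cos(2*pi*θ)/(4*pi**3) + cos(2*pi*θ)/pi; evaluating from -2 to 2: ∫_{-2}^{2} (-3*θ**2 - 2*θ - 2) sin(2*pi*θ) dθ = (-3/(4*pi**3) + 9/pi) - (-3/(4*pi**3) + 5/pi) = 4/pi.
Hence b_4 = (1/2)·(4/pi) = 2/pi.

2/pi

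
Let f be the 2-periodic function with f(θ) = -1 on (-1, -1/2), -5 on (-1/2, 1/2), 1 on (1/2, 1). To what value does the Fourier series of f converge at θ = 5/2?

θ = 5/2 differs from θ = 1/2 by 1 full period(s), and the series is 2-periodic.
At θ = 1/2 the one-sided limits are f(1/2^-) = -5 and f(1/2^+) = 1.
By Dirichlet's theorem the series converges to their average, [(-5) + (1)]/2 = -2.

-2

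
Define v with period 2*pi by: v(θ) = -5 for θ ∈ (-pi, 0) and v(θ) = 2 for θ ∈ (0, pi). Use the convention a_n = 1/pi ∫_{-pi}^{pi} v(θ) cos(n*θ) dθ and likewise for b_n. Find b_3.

14/(3*pi)

b_3 = 1/pi ∫_{-pi}^{pi} v(θ) sin(3*θ) dθ.
Split the integral at the breakpoints.
Directly, an antiderivative of (-5) sin(3*θ) is 5*cos(3*θ)/3; evaluating from -pi to 0: ∫_{-pi}^{0} (-5) sin(3*θ) dθ = (5/3) - (-5/3) = 10/3.
Directly, an antiderivative of (2) sin(3*θ) is -2*cos(3*θ)/3; evaluating from 0 to pi: ∫_{0}^{pi} (2) sin(3*θ) dθ = (2/3) - (-2/3) = 4/3.
Summing the pieces and multiplying by (1/pi) gives b_3 = 14/(3*pi).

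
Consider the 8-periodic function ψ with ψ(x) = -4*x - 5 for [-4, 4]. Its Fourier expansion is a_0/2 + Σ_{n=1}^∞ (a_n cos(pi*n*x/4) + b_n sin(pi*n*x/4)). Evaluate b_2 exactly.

b_2 = 1/4 ∫_{-4}^{4} ψ(x) sin(pi*x/2) dx.
Integrating by parts (boundary term plus one more integral), an antiderivative of (-4*x - 5) sin(pi*x/2) is 8*x*cos(pi*x/2)/pi - 16*sin(pi*x/2)/pi**2 + 10*cos(pi*x/2)/pi; evaluating from -4 to 4: ∫_{-4}^{4} (-4*x - 5) sin(pi*x/2) dx = (42/pi) - (-22/pi) = 64/pi.
Hence b_2 = (1/4)·(64/pi) = 16/pi.

16/pi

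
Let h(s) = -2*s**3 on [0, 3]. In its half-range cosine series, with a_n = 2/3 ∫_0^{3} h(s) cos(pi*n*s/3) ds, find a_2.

a_2 = 2/3 ∫_0^{3} (-2*s**3) cos(2*pi*s/3) ds.
Integrating by parts three times (tabular method), an antiderivative of (-2*s**3) cos(2*pi*s/3) is -3*s**3*sin(2*pi*s/3)/pi - 27*s**2*cos(2*pi*s/3)/(2*pi**2) + 81*s*sin(2*pi*s/3)/(2*pi**3) + 243*cos(2*pi*s/3)/(4*pi**4); evaluating from 0 to 3: ∫_{0}^{3} (-2*s**3) cos(2*pi*s/3) ds = (243*(1 - 2*pi**2)/(4*pi**4)) - (243/(4*pi**4)) = -243/(2*pi**2).
Hence a_2 = (2/3)·(-243/(2*pi**2)) = -81/pi**2.

-81/pi**2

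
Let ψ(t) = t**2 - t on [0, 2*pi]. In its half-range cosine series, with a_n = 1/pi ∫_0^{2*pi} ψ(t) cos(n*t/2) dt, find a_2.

4

a_2 = 1/pi ∫_0^{2*pi} (t**2 - t) cos(t) dt.
Integrating by parts twice (tabular method), an antiderivative of (t**2 - t) cos(t) is t**2*sin(t) - t*sin(t) + 2*t*cos(t) - 2*sin(t) - cos(t); evaluating from 0 to 2*pi: ∫_{0}^{2*pi} (t**2 - t) cos(t) dt = (-1 + 4*pi) - (-1) = 4*pi.
Hence a_2 = (1/pi)·(4*pi) = 4.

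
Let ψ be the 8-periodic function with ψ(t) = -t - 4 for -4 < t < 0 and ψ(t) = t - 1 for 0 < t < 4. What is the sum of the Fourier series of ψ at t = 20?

3/2

t = 20 differs from t = 4 by 2 full period(s), and the series is 8-periodic.
At t = 4 the one-sided limits are ψ(4^-) = 3 and ψ(4^+) = 0.
By Dirichlet's theorem the series converges to their average, [(3) + (0)]/2 = 3/2.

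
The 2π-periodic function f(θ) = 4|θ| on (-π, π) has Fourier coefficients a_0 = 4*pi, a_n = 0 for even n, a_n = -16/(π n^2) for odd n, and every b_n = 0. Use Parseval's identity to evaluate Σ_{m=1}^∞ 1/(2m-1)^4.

Parseval: a_0^2/2 + Σ a_n^2 = (1/π) ∫_{-π}^{π} f(θ)^2 dθ = 32*pi**2/3.
Subtract a_0^2/2 = 8*pi**2: Σ a_n^2 = 8*pi**2/3.
Only odd n contribute, with a_n^2 = 256/(π^2 n^4), so Σ_{m≥1} 1/(2m-1)^4 = π^2·(8*pi**2/3)/256 = pi**4/96.

pi**4/96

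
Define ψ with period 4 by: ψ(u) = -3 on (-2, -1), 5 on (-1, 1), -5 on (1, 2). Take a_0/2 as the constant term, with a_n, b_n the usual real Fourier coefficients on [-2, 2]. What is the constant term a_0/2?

1/2

a_0 = 1/2 ∫_{-2}^{2} ψ(u) du = 1/2 · (2) = 1.
So the constant term a_0/2 = 1/2.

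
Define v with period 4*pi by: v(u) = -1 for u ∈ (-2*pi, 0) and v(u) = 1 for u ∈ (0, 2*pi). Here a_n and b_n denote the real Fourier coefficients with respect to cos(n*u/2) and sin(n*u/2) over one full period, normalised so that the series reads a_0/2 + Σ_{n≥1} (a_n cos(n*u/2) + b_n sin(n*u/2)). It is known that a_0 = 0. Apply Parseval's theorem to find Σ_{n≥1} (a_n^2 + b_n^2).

Parseval: a_0^2/2 + Σ_{n≥1} (a_n^2+b_n^2) = (1/(2*pi)) ∫_{-2*pi}^{2*pi} v(u)^2 du = 2.
Subtract a_0^2/2 = 0: Σ (a_n^2+b_n^2) = 2.

2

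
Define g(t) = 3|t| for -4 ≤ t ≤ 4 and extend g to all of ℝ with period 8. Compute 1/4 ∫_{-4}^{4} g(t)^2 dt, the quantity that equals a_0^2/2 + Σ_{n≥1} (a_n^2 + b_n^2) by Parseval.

96

1/4 ∫_{-4}^{4} g(t)^2 dt = 1/4 · (384) = 96.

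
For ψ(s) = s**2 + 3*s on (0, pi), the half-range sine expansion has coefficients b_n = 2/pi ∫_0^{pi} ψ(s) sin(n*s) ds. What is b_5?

2*(-4 + 75*pi + 25*pi**2)/(125*pi)

b_5 = 2/pi ∫_0^{pi} (s**2 + 3*s) sin(5*s) ds.
Integrating by parts twice (tabular method), an antiderivative of (s**2 + 3*s) sin(5*s) is -s**2*cos(5*s)/5 + 2*s*sin(5*s)/25 - 3*s*cos(5*s)/5 + 3*sin(5*s)/25 + 2*cos(5*s)/125; evaluating from 0 to pi: ∫_{0}^{pi} (s**2 + 3*s) sin(5*s) ds = (-2/125 + 3*pi/5 + pi**2/5) - (2/125) = -4/125 + 3*pi/5 + pi**2/5.
Hence b_5 = (2/pi)·(-4/125 + 3*pi/5 + pi**2/5) = 2*(-4 + 75*pi + 25*pi**2)/(125*pi).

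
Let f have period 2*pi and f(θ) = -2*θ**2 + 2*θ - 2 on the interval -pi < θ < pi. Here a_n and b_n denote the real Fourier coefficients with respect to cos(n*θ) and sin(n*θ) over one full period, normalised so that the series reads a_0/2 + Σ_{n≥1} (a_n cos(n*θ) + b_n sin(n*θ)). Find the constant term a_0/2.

a_0 = 1/pi ∫_{-pi}^{pi} f(θ) dθ = 1/pi · (-4*pi*(3 + pi**2)/3) = -4*pi**2/3 - 4.
So the constant term a_0/2 = -2*pi**2/3 - 2.

-2*pi**2/3 - 2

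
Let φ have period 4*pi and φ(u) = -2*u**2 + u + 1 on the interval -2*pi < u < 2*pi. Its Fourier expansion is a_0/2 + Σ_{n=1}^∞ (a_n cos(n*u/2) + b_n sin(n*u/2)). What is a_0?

a_0 = (1/(2*pi)) ∫_{-2*pi}^{2*pi} φ(u) du = (1/(2*pi)) · (-32*pi**3/3 + 4*pi) = 2 - 16*pi**2/3.

2 - 16*pi**2/3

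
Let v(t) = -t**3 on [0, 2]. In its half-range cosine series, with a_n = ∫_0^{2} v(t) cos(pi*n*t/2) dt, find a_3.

a_3 = ∫_0^{2} (-t**3) cos(3*pi*t/2) dt.
Integrating by parts three times (tabular method), an antiderivative of (-t**3) cos(3*pi*t/2) is -2*t**3*sin(3*pi*t/2)/(3*pi) - 4*t**2*cos(3*pi*t/2)/(3*pi**2) + 16*t*sin(3*pi*t/2)/(9*pi**3) + 32*cos(3*pi*t/2)/(27*pi**4); evaluating from 0 to 2: ∫_{0}^{2} (-t**3) cos(3*pi*t/2) dt = (16*(-2 + 9*pi**2)/(27*pi**4)) - (32/(27*pi**4)) = 16*(-4 + 9*pi**2)/(27*pi**4).
Hence a_3 = 16*(-4 + 9*pi**2)/(27*pi**4).

16*(-4 + 9*pi**2)/(27*pi**4)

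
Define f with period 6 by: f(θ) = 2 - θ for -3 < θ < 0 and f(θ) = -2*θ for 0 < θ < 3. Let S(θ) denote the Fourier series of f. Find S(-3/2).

f is continuous at θ = -3/2 with value 7/2, so the series converges to 7/2 there.

7/2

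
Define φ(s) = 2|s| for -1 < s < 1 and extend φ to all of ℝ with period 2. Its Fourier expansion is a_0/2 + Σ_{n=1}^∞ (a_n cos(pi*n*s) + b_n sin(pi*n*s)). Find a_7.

a_7 = ∫_{-1}^{1} φ(s) cos(7*pi*s) ds.
φ is even and cos(7*pi*s) is even, so the integrand is even and a_7 = 2 ∫_0^{1} φ(s) cos(7*pi*s) ds.
Integrating by parts (boundary term plus one more integral), an antiderivative of (2*s) cos(7*pi*s) is 2*s*sin(7*pi*s)/(7*pi) + 2*cos(7*pi*s)/(49*pi**2); evaluating from 0 to 1: ∫_{0}^{1} (2*s) cos(7*pi*s) ds = (-2/(49*pi**2)) - (2/(49*pi**2)) = -4/(49*pi**2).
Hence a_7 = 2·(-4/(49*pi**2)) = -8/(49*pi**2).

-8/(49*pi**2)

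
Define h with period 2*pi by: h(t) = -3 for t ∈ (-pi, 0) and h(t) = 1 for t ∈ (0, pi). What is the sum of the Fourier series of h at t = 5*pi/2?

t = 5*pi/2 differs from t = pi/2 by 1 full period(s), and the series is 2*pi-periodic.
h is continuous at t = pi/2 with value 1, so the series converges to 1 there.

1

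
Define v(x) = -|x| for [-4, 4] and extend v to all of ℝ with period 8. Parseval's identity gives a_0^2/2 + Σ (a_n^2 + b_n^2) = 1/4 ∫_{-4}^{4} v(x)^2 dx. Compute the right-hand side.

1/4 ∫_{-4}^{4} v(x)^2 dx = 1/4 · (128/3) = 32/3.

32/3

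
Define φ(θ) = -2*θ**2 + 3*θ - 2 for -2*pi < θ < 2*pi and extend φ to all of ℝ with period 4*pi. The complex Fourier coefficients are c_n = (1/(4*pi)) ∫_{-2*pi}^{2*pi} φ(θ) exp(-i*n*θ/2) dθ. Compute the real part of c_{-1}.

Since φ is real-valued, Re(c_{-1}) = (1/(4*pi)) ∫_{-2*pi}^{2*pi} φ(θ) cos(-θ/2) dθ = a_{1}/2.
Integrating by parts twice (tabular method), an antiderivative of (-2*θ**2 + 3*θ - 2) cos(-θ/2) is -4*θ**2*sin(θ/2) + 6*θ*sin(θ/2) - 16*θ*cos(θ/2) + 28*sin(θ/2) + 12*cos(θ/2); evaluating from -2*pi to 2*pi: ∫_{-2*pi}^{2*pi} (-2*θ**2 + 3*θ - 2) cos(-θ/2) dθ = (-12 + 32*pi) - (-32*pi - 12) = 64*pi.
Hence Re(c_{-1}) = (1/(4*pi))·(64*pi) = 16.

16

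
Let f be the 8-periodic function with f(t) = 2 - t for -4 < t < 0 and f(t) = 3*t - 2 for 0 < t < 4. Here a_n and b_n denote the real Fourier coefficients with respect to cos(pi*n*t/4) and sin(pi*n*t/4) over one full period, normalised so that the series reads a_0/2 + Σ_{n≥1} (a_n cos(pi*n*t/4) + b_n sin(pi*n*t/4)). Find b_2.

b_2 = 1/4 ∫_{-4}^{4} f(t) sin(pi*t/2) dt.
Split the integral at the breakpoints.
Integrating by parts (boundary term plus one more integral), an antiderivative of (2 - t) sin(pi*t/2) is 2*t*cos(pi*t/2)/pi - 4*sin(pi*t/2)/pi**2 - 4*cos(pi*t/2)/pi; evaluating from -4 to 0: ∫_{-4}^{0} (2 - t) sin(pi*t/2) dt = (-4/pi) - (-12/pi) = 8/pi.
Integrating by parts (boundary term plus one more integral), an antiderivative of (3*t - 2) sin(pi*t/2) is -6*t*cos(pi*t/2)/pi + 12*sin(pi*t/2)/pi**2 + 4*cos(pi*t/2)/pi; evaluating from 0 to 4: ∫_{0}^{4} (3*t - 2) sin(pi*t/2) dt = (-20/pi) - (4/pi) = -24/pi.
Summing the pieces and multiplying by (1/4) gives b_2 = -4/pi.

-4/pi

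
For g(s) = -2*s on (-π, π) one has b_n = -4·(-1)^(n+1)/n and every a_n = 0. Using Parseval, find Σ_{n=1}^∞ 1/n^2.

pi**2/6

Parseval: Σ b_n^2 = (1/π) ∫_{-π}^{π} g(s)^2 ds = 8*pi**2/3.
Σ b_n^2 = Σ 16/n^2, so Σ 1/n^2 = (8*pi**2/3)/16 = pi**2/6.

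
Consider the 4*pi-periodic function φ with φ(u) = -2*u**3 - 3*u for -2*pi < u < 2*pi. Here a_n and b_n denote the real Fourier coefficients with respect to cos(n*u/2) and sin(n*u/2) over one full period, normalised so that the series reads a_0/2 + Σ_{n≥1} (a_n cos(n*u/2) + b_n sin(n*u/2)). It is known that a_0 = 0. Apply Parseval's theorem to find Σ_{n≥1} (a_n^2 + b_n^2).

8*pi**2*(105 + 336*pi**2 + 320*pi**4)/35

Parseval: a_0^2/2 + Σ_{n≥1} (a_n^2+b_n^2) = (1/(2*pi)) ∫_{-2*pi}^{2*pi} φ(u)^2 du = 8*pi**2*(105 + 336*pi**2 + 320*pi**4)/35.
Subtract a_0^2/2 = 0: Σ (a_n^2+b_n^2) = 8*pi**2*(105 + 336*pi**2 + 320*pi**4)/35.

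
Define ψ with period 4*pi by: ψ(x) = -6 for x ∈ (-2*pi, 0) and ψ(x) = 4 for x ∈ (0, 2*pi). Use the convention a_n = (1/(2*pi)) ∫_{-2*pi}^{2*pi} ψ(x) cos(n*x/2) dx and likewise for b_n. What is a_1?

0

a_1 = (1/(2*pi)) ∫_{-2*pi}^{2*pi} ψ(x) cos(x/2) dx.
Split the integral at the breakpoints.
Directly, an antiderivative of (-6) cos(x/2) is -12*sin(x/2); evaluating from -2*pi to 0: ∫_{-2*pi}^{0} (-6) cos(x/2) dx = (0) - (0) = 0.
Directly, an antiderivative of (4) cos(x/2) is 8*sin(x/2); evaluating from 0 to 2*pi: ∫_{0}^{2*pi} (4) cos(x/2) dx = (0) - (0) = 0.
Summing the pieces and multiplying by (1/(2*pi)) gives a_1 = 0.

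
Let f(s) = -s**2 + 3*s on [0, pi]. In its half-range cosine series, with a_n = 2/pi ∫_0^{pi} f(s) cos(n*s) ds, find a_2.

-1

a_2 = 2/pi ∫_0^{pi} (-s**2 + 3*s) cos(2*s) ds.
Integrating by parts twice (tabular method), an antiderivative of (-s**2 + 3*s) cos(2*s) is -s**2*sin(2*s)/2 + 3*s*sin(2*s)/2 - s*cos(2*s)/2 + sin(2*s)/4 + 3*cos(2*s)/4; evaluating from 0 to pi: ∫_{0}^{pi} (-s**2 + 3*s) cos(2*s) ds = (3/4 - pi/2) - (3/4) = -pi/2.
Hence a_2 = (2/pi)·(-pi/2) = -1.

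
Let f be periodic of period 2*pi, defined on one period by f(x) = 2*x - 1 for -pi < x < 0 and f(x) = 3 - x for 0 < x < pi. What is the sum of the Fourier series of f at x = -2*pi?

x = -2*pi differs from x = 0 by -1 full period(s), and the series is 2*pi-periodic.
At x = 0 the one-sided limits are f(0^-) = -1 and f(0^+) = 3.
By Dirichlet's theorem the series converges to their average, [(-1) + (3)]/2 = 1.

1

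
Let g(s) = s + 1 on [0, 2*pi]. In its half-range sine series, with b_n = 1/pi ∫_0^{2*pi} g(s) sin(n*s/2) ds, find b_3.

4*(1 + pi)/(3*pi)

b_3 = 1/pi ∫_0^{2*pi} (s + 1) sin(3*s/2) ds.
Integrating by parts (boundary term plus one more integral), an antiderivative of (s + 1) sin(3*s/2) is -2*s*cos(3*s/2)/3 + 4*sin(3*s/2)/9 - 2*cos(3*s/2)/3; evaluating from 0 to 2*pi: ∫_{0}^{2*pi} (s + 1) sin(3*s/2) ds = (2/3 + 4*pi/3) - (-2/3) = 4/3 + 4*pi/3.
Hence b_3 = (1/pi)·(4/3 + 4*pi/3) = 4*(1 + pi)/(3*pi).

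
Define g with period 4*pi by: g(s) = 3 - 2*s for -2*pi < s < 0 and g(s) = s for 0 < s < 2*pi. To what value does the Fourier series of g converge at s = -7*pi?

s = -7*pi differs from s = pi by -2 full period(s), and the series is 4*pi-periodic.
g is continuous at s = pi with value pi, so the series converges to pi there.

pi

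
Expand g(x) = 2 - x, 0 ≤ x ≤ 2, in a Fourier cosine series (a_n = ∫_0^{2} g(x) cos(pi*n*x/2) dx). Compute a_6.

0

a_6 = ∫_0^{2} (2 - x) cos(3*pi*x) dx.
Integrating by parts (boundary term plus one more integral), an antiderivative of (2 - x) cos(3*pi*x) is -x*sin(3*pi*x)/(3*pi) + 2*sin(3*pi*x)/(3*pi) - cos(3*pi*x)/(9*pi**2); evaluating from 0 to 2: ∫_{0}^{2} (2 - x) cos(3*pi*x) dx = (-1/(9*pi**2)) - (-1/(9*pi**2)) = 0.
Hence a_6 = 0.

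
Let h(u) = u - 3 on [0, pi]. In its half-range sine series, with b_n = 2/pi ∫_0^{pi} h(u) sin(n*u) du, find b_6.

b_6 = 2/pi ∫_0^{pi} (u - 3) sin(6*u) du.
Integrating by parts (boundary term plus one more integral), an antiderivative of (u - 3) sin(6*u) is -u*cos(6*u)/6 + sin(6*u)/36 + cos(6*u)/2; evaluating from 0 to pi: ∫_{0}^{pi} (u - 3) sin(6*u) du = (1/2 - pi/6) - (1/2) = -pi/6.
Hence b_6 = (2/pi)·(-pi/6) = -1/3.

-1/3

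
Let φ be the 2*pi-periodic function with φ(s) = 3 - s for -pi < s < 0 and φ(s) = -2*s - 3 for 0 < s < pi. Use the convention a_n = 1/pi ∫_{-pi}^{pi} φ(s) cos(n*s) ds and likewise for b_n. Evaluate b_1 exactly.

b_1 = 1/pi ∫_{-pi}^{pi} φ(s) sin(s) ds.
Split the integral at the breakpoints.
Integrating by parts (boundary term plus one more integral), an antiderivative of (3 - s) sin(s) is s*cos(s) - sin(s) - 3*cos(s); evaluating from -pi to 0: ∫_{-pi}^{0} (3 - s) sin(s) ds = (-3) - (3 + pi) = -6 - pi.
Integrating by parts (boundary term plus one more integral), an antiderivative of (-2*s - 3) sin(s) is 2*s*cos(s) - 2*sin(s) + 3*cos(s); evaluating from 0 to pi: ∫_{0}^{pi} (-2*s - 3) sin(s) ds = (-2*pi - 3) - (3) = -2*pi - 6.
Summing the pieces and multiplying by (1/pi) gives b_1 = -12/pi - 3.

-12/pi - 3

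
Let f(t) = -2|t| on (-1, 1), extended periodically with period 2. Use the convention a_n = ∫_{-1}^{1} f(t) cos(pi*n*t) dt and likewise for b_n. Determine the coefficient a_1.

a_1 = ∫_{-1}^{1} f(t) cos(pi*t) dt.
f is even and cos(pi*t) is even, so the integrand is even and a_1 = 2 ∫_0^{1} f(t) cos(pi*t) dt.
Integrating by parts (boundary term plus one more integral), an antiderivative of (-2*t) cos(pi*t) is -2*t*sin(pi*t)/pi - 2*cos(pi*t)/pi**2; evaluating from 0 to 1: ∫_{0}^{1} (-2*t) cos(pi*t) dt = (2/pi**2) - (-2/pi**2) = 4/pi**2.
Hence a_1 = 2·(4/pi**2) = 8/pi**2.

8/pi**2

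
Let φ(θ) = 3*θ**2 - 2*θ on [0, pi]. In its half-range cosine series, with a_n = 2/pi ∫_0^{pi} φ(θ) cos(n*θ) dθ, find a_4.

a_4 = 2/pi ∫_0^{pi} (3*θ**2 - 2*θ) cos(4*θ) dθ.
Integrating by parts twice (tabular method), an antiderivative of (3*θ**2 - 2*θ) cos(4*θ) is 3*θ**2*sin(4*θ)/4 - θ*sin(4*θ)/2 + 3*θ*cos(4*θ)/8 - 3*sin(4*θ)/32 - cos(4*θ)/8; evaluating from 0 to pi: ∫_{0}^{pi} (3*θ**2 - 2*θ) cos(4*θ) dθ = (-1/8 + 3*pi/8) - (-1/8) = 3*pi/8.
Hence a_4 = (2/pi)·(3*pi/8) = 3/4.

3/4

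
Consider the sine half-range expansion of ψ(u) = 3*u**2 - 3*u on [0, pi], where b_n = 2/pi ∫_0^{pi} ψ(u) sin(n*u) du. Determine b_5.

6*(-25*pi - 4 + 25*pi**2)/(125*pi)

b_5 = 2/pi ∫_0^{pi} (3*u**2 - 3*u) sin(5*u) du.
Integrating by parts twice (tabular method), an antiderivative of (3*u**2 - 3*u) sin(5*u) is -3*u**2*cos(5*u)/5 + 6*u*sin(5*u)/25 + 3*u*cos(5*u)/5 - 3*sin(5*u)/25 + 6*cos(5*u)/125; evaluating from 0 to pi: ∫_{0}^{pi} (3*u**2 - 3*u) sin(5*u) du = (-3*pi/5 - 6/125 + 3*pi**2/5) - (6/125) = -3*pi/5 - 12/125 + 3*pi**2/5.
Hence b_5 = (2/pi)·(-3*pi/5 - 12/125 + 3*pi**2/5) = 6*(-25*pi - 4 + 25*pi**2)/(125*pi).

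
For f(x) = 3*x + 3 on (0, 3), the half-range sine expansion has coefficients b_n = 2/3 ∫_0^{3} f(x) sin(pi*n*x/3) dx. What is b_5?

b_5 = 2/3 ∫_0^{3} (3*x + 3) sin(5*pi*x/3) dx.
Integrating by parts (boundary term plus one more integral), an antiderivative of (3*x + 3) sin(5*pi*x/3) is -9*x*cos(5*pi*x/3)/(5*pi) + 27*sin(5*pi*x/3)/(25*pi**2) - 9*cos(5*pi*x/3)/(5*pi); evaluating from 0 to 3: ∫_{0}^{3} (3*x + 3) sin(5*pi*x/3) dx = (36/(5*pi)) - (-9/(5*pi)) = 9/pi.
Hence b_5 = (2/3)·(9/pi) = 6/pi.

6/pi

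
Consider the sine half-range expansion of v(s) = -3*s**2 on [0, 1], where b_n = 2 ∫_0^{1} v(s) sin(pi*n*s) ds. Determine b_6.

1/pi

b_6 = 2 ∫_0^{1} (-3*s**2) sin(6*pi*s) ds.
Integrating by parts twice (tabular method), an antiderivative of (-3*s**2) sin(6*pi*s) is s**2*cos(6*pi*s)/(2*pi) - s*sin(6*pi*s)/(6*pi**2) - cos(6*pi*s)/(36*pi**3); evaluating from 0 to 1: ∫_{0}^{1} (-3*s**2) sin(6*pi*s) ds = ((-1 + 18*pi**2)/(36*pi**3)) - (-1/(36*pi**3)) = 1/(2*pi).
Hence b_6 = 2·(1/(2*pi)) = 1/pi.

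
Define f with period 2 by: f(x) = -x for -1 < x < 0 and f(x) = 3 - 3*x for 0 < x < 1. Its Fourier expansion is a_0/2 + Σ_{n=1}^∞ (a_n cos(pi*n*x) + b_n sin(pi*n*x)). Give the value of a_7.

4/(49*pi**2)

a_7 = ∫_{-1}^{1} f(x) cos(7*pi*x) dx.
Split the integral at the breakpoints.
Integrating by parts (boundary term plus one more integral), an antiderivative of (-x) cos(7*pi*x) is -x*sin(7*pi*x)/(7*pi) - cos(7*pi*x)/(49*pi**2); evaluating from -1 to 0: ∫_{-1}^{0} (-x) cos(7*pi*x) dx = (-1/(49*pi**2)) - (1/(49*pi**2)) = -2/(49*pi**2).
Integrating by parts (boundary term plus one more integral), an antiderivative of (3 - 3*x) cos(7*pi*x) is -3*x*sin(7*pi*x)/(7*pi) + 3*sin(7*pi*x)/(7*pi) - 3*cos(7*pi*x)/(49*pi**2); evaluating from 0 to 1: ∫_{0}^{1} (3 - 3*x) cos(7*pi*x) dx = (3/(49*pi**2)) - (-3/(49*pi**2)) = 6/(49*pi**2).
Summing the pieces gives a_7 = 4/(49*pi**2).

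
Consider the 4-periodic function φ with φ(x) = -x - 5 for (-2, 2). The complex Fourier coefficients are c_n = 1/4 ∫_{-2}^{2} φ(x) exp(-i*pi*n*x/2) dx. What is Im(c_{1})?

Since φ is real-valued, Im(c_{1}) = -1/4 ∫_{-2}^{2} φ(x) sin(pi*x/2) dx = -b_{1}/2.
Integrating by parts (boundary term plus one more integral), an antiderivative of (-x - 5) sin(pi*x/2) is 2*x*cos(pi*x/2)/pi - 4*sin(pi*x/2)/pi**2 + 10*cos(pi*x/2)/pi; evaluating from -2 to 2: ∫_{-2}^{2} (-x - 5) sin(pi*x/2) dx = (-14/pi) - (-6/pi) = -8/pi.
Hence Im(c_{1}) = (-1/4)·(-8/pi) = 2/pi.

2/pi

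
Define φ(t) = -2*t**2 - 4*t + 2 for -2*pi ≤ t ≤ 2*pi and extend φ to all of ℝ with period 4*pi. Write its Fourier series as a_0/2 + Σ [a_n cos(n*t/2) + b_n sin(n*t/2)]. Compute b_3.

-16/3

b_3 = (1/(2*pi)) ∫_{-2*pi}^{2*pi} φ(t) sin(3*t/2) dt.
Integrating by parts twice (tabular method), an antiderivative of (-2*t**2 - 4*t + 2) sin(3*t/2) is 4*t**2*cos(3*t/2)/3 - 16*t*sin(3*t/2)/9 + 8*t*cos(3*t/2)/3 - 16*sin(3*t/2)/9 - 68*cos(3*t/2)/27; evaluating from -2*pi to 2*pi: ∫_{-2*pi}^{2*pi} (-2*t**2 - 4*t + 2) sin(3*t/2) dt = (-16*pi**2/3 - 16*pi/3 + 68/27) - (-16*pi**2/3 + 68/27 + 16*pi/3) = -32*pi/3.
Hence b_3 = (1/(2*pi))·(-32*pi/3) = -16/3.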